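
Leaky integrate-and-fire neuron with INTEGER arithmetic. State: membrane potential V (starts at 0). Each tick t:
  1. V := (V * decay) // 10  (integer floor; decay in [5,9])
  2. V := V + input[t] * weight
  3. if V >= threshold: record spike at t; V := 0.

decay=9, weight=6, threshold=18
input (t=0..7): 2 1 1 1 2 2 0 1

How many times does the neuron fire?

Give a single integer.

Answer: 2

Derivation:
t=0: input=2 -> V=12
t=1: input=1 -> V=16
t=2: input=1 -> V=0 FIRE
t=3: input=1 -> V=6
t=4: input=2 -> V=17
t=5: input=2 -> V=0 FIRE
t=6: input=0 -> V=0
t=7: input=1 -> V=6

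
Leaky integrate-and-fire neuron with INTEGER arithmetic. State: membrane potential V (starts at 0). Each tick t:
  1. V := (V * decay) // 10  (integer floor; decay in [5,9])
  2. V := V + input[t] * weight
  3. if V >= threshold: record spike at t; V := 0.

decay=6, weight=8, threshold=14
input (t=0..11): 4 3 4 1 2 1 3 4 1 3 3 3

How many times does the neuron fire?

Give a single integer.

Answer: 9

Derivation:
t=0: input=4 -> V=0 FIRE
t=1: input=3 -> V=0 FIRE
t=2: input=4 -> V=0 FIRE
t=3: input=1 -> V=8
t=4: input=2 -> V=0 FIRE
t=5: input=1 -> V=8
t=6: input=3 -> V=0 FIRE
t=7: input=4 -> V=0 FIRE
t=8: input=1 -> V=8
t=9: input=3 -> V=0 FIRE
t=10: input=3 -> V=0 FIRE
t=11: input=3 -> V=0 FIRE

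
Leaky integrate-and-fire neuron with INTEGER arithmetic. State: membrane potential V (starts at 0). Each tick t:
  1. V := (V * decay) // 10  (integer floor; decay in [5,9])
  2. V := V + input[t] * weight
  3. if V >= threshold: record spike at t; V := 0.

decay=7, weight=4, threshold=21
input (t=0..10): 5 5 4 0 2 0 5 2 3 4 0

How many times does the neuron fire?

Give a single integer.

t=0: input=5 -> V=20
t=1: input=5 -> V=0 FIRE
t=2: input=4 -> V=16
t=3: input=0 -> V=11
t=4: input=2 -> V=15
t=5: input=0 -> V=10
t=6: input=5 -> V=0 FIRE
t=7: input=2 -> V=8
t=8: input=3 -> V=17
t=9: input=4 -> V=0 FIRE
t=10: input=0 -> V=0

Answer: 3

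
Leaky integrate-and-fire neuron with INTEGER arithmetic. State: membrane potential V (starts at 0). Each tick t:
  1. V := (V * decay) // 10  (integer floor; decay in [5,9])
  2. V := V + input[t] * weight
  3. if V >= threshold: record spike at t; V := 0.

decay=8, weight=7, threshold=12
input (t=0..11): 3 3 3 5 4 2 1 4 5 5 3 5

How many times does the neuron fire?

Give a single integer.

Answer: 11

Derivation:
t=0: input=3 -> V=0 FIRE
t=1: input=3 -> V=0 FIRE
t=2: input=3 -> V=0 FIRE
t=3: input=5 -> V=0 FIRE
t=4: input=4 -> V=0 FIRE
t=5: input=2 -> V=0 FIRE
t=6: input=1 -> V=7
t=7: input=4 -> V=0 FIRE
t=8: input=5 -> V=0 FIRE
t=9: input=5 -> V=0 FIRE
t=10: input=3 -> V=0 FIRE
t=11: input=5 -> V=0 FIRE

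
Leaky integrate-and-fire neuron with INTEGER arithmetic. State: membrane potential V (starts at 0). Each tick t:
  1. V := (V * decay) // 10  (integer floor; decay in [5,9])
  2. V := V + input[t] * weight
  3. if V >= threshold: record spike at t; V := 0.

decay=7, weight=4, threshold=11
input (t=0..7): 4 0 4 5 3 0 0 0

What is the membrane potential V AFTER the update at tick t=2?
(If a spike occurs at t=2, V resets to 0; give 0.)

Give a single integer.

Answer: 0

Derivation:
t=0: input=4 -> V=0 FIRE
t=1: input=0 -> V=0
t=2: input=4 -> V=0 FIRE
t=3: input=5 -> V=0 FIRE
t=4: input=3 -> V=0 FIRE
t=5: input=0 -> V=0
t=6: input=0 -> V=0
t=7: input=0 -> V=0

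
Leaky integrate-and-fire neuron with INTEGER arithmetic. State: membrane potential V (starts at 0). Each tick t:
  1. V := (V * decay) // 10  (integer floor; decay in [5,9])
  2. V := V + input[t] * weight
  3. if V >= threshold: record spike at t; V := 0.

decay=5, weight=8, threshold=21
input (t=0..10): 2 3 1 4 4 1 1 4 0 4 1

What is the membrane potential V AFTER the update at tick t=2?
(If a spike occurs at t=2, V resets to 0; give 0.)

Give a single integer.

t=0: input=2 -> V=16
t=1: input=3 -> V=0 FIRE
t=2: input=1 -> V=8
t=3: input=4 -> V=0 FIRE
t=4: input=4 -> V=0 FIRE
t=5: input=1 -> V=8
t=6: input=1 -> V=12
t=7: input=4 -> V=0 FIRE
t=8: input=0 -> V=0
t=9: input=4 -> V=0 FIRE
t=10: input=1 -> V=8

Answer: 8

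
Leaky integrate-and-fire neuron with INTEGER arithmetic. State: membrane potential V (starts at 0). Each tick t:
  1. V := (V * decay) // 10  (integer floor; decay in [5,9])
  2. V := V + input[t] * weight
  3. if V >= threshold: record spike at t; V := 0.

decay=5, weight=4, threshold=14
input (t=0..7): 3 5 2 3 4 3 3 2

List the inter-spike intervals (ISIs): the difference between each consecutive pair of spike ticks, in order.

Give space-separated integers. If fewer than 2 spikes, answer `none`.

Answer: 2 1 2

Derivation:
t=0: input=3 -> V=12
t=1: input=5 -> V=0 FIRE
t=2: input=2 -> V=8
t=3: input=3 -> V=0 FIRE
t=4: input=4 -> V=0 FIRE
t=5: input=3 -> V=12
t=6: input=3 -> V=0 FIRE
t=7: input=2 -> V=8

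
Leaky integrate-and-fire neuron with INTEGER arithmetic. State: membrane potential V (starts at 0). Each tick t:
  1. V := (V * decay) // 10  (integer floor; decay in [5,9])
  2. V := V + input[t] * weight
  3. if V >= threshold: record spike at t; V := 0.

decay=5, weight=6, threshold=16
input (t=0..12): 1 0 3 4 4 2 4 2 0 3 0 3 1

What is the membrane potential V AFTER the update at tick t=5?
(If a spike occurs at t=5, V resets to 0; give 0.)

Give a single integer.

t=0: input=1 -> V=6
t=1: input=0 -> V=3
t=2: input=3 -> V=0 FIRE
t=3: input=4 -> V=0 FIRE
t=4: input=4 -> V=0 FIRE
t=5: input=2 -> V=12
t=6: input=4 -> V=0 FIRE
t=7: input=2 -> V=12
t=8: input=0 -> V=6
t=9: input=3 -> V=0 FIRE
t=10: input=0 -> V=0
t=11: input=3 -> V=0 FIRE
t=12: input=1 -> V=6

Answer: 12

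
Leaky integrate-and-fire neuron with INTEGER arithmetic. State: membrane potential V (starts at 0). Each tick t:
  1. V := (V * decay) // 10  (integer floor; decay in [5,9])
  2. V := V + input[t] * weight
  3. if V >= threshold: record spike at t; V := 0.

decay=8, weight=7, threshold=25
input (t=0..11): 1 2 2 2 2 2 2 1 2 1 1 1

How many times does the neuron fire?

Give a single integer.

t=0: input=1 -> V=7
t=1: input=2 -> V=19
t=2: input=2 -> V=0 FIRE
t=3: input=2 -> V=14
t=4: input=2 -> V=0 FIRE
t=5: input=2 -> V=14
t=6: input=2 -> V=0 FIRE
t=7: input=1 -> V=7
t=8: input=2 -> V=19
t=9: input=1 -> V=22
t=10: input=1 -> V=24
t=11: input=1 -> V=0 FIRE

Answer: 4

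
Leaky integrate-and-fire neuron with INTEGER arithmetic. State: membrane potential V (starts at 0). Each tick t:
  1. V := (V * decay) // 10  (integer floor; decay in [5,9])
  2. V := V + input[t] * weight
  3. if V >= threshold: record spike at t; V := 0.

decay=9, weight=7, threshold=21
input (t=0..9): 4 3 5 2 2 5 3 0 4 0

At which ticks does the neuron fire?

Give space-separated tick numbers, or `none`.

t=0: input=4 -> V=0 FIRE
t=1: input=3 -> V=0 FIRE
t=2: input=5 -> V=0 FIRE
t=3: input=2 -> V=14
t=4: input=2 -> V=0 FIRE
t=5: input=5 -> V=0 FIRE
t=6: input=3 -> V=0 FIRE
t=7: input=0 -> V=0
t=8: input=4 -> V=0 FIRE
t=9: input=0 -> V=0

Answer: 0 1 2 4 5 6 8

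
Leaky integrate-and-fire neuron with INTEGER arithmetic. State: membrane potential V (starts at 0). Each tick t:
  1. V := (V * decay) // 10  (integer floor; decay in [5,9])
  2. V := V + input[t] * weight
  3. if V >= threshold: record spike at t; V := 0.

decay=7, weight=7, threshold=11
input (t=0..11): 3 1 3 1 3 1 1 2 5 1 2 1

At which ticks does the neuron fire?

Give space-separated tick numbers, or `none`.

Answer: 0 2 4 6 7 8 10

Derivation:
t=0: input=3 -> V=0 FIRE
t=1: input=1 -> V=7
t=2: input=3 -> V=0 FIRE
t=3: input=1 -> V=7
t=4: input=3 -> V=0 FIRE
t=5: input=1 -> V=7
t=6: input=1 -> V=0 FIRE
t=7: input=2 -> V=0 FIRE
t=8: input=5 -> V=0 FIRE
t=9: input=1 -> V=7
t=10: input=2 -> V=0 FIRE
t=11: input=1 -> V=7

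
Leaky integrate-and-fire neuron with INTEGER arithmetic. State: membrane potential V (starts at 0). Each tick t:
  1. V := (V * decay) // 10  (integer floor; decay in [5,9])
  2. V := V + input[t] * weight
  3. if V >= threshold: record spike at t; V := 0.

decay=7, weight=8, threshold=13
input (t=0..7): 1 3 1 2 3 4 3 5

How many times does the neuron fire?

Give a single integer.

t=0: input=1 -> V=8
t=1: input=3 -> V=0 FIRE
t=2: input=1 -> V=8
t=3: input=2 -> V=0 FIRE
t=4: input=3 -> V=0 FIRE
t=5: input=4 -> V=0 FIRE
t=6: input=3 -> V=0 FIRE
t=7: input=5 -> V=0 FIRE

Answer: 6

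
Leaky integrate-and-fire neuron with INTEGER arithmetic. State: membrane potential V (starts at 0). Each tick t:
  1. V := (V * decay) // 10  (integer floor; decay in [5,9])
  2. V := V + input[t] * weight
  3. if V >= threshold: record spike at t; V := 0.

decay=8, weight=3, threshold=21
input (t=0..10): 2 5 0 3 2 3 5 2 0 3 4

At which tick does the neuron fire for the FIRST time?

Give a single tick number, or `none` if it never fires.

Answer: 3

Derivation:
t=0: input=2 -> V=6
t=1: input=5 -> V=19
t=2: input=0 -> V=15
t=3: input=3 -> V=0 FIRE
t=4: input=2 -> V=6
t=5: input=3 -> V=13
t=6: input=5 -> V=0 FIRE
t=7: input=2 -> V=6
t=8: input=0 -> V=4
t=9: input=3 -> V=12
t=10: input=4 -> V=0 FIRE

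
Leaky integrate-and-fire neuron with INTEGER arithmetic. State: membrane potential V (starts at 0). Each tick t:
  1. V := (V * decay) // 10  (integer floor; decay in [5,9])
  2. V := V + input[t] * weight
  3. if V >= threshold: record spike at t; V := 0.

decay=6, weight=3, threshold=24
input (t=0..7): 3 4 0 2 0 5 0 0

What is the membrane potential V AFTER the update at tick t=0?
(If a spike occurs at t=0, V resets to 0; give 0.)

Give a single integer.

Answer: 9

Derivation:
t=0: input=3 -> V=9
t=1: input=4 -> V=17
t=2: input=0 -> V=10
t=3: input=2 -> V=12
t=4: input=0 -> V=7
t=5: input=5 -> V=19
t=6: input=0 -> V=11
t=7: input=0 -> V=6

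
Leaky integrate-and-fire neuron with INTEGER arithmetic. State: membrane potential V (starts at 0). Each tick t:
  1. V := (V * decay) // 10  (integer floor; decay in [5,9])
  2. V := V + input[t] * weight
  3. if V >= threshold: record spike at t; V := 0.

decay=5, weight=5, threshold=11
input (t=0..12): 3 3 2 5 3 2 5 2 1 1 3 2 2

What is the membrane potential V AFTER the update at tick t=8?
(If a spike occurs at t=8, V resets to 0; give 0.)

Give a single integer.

t=0: input=3 -> V=0 FIRE
t=1: input=3 -> V=0 FIRE
t=2: input=2 -> V=10
t=3: input=5 -> V=0 FIRE
t=4: input=3 -> V=0 FIRE
t=5: input=2 -> V=10
t=6: input=5 -> V=0 FIRE
t=7: input=2 -> V=10
t=8: input=1 -> V=10
t=9: input=1 -> V=10
t=10: input=3 -> V=0 FIRE
t=11: input=2 -> V=10
t=12: input=2 -> V=0 FIRE

Answer: 10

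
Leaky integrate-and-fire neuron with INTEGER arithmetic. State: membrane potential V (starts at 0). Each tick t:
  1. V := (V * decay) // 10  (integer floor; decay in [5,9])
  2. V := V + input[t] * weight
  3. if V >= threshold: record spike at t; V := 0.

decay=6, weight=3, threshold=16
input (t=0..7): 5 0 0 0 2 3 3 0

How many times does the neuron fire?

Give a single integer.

Answer: 1

Derivation:
t=0: input=5 -> V=15
t=1: input=0 -> V=9
t=2: input=0 -> V=5
t=3: input=0 -> V=3
t=4: input=2 -> V=7
t=5: input=3 -> V=13
t=6: input=3 -> V=0 FIRE
t=7: input=0 -> V=0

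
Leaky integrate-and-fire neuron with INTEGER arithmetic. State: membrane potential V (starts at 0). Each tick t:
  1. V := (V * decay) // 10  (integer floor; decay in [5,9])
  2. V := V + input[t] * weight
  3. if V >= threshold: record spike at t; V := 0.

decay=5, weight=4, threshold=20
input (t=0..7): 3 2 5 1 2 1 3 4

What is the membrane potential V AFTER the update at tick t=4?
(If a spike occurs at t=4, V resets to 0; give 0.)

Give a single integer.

Answer: 10

Derivation:
t=0: input=3 -> V=12
t=1: input=2 -> V=14
t=2: input=5 -> V=0 FIRE
t=3: input=1 -> V=4
t=4: input=2 -> V=10
t=5: input=1 -> V=9
t=6: input=3 -> V=16
t=7: input=4 -> V=0 FIRE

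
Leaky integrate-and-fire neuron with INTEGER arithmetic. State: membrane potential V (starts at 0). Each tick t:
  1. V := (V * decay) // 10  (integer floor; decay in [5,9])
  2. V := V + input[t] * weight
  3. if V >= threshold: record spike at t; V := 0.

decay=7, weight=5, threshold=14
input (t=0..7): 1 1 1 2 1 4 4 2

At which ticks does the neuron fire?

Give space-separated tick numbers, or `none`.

Answer: 3 5 6

Derivation:
t=0: input=1 -> V=5
t=1: input=1 -> V=8
t=2: input=1 -> V=10
t=3: input=2 -> V=0 FIRE
t=4: input=1 -> V=5
t=5: input=4 -> V=0 FIRE
t=6: input=4 -> V=0 FIRE
t=7: input=2 -> V=10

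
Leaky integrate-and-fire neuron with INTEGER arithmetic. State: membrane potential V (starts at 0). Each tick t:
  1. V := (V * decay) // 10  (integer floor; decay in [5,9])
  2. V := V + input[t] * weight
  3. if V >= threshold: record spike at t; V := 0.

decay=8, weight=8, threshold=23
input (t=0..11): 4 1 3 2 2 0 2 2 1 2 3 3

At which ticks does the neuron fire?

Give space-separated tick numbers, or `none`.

t=0: input=4 -> V=0 FIRE
t=1: input=1 -> V=8
t=2: input=3 -> V=0 FIRE
t=3: input=2 -> V=16
t=4: input=2 -> V=0 FIRE
t=5: input=0 -> V=0
t=6: input=2 -> V=16
t=7: input=2 -> V=0 FIRE
t=8: input=1 -> V=8
t=9: input=2 -> V=22
t=10: input=3 -> V=0 FIRE
t=11: input=3 -> V=0 FIRE

Answer: 0 2 4 7 10 11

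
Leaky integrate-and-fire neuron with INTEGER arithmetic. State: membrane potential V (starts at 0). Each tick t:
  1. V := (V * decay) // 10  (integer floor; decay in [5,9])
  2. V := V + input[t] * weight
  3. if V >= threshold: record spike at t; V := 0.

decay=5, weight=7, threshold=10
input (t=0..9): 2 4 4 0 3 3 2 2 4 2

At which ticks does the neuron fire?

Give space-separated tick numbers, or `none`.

t=0: input=2 -> V=0 FIRE
t=1: input=4 -> V=0 FIRE
t=2: input=4 -> V=0 FIRE
t=3: input=0 -> V=0
t=4: input=3 -> V=0 FIRE
t=5: input=3 -> V=0 FIRE
t=6: input=2 -> V=0 FIRE
t=7: input=2 -> V=0 FIRE
t=8: input=4 -> V=0 FIRE
t=9: input=2 -> V=0 FIRE

Answer: 0 1 2 4 5 6 7 8 9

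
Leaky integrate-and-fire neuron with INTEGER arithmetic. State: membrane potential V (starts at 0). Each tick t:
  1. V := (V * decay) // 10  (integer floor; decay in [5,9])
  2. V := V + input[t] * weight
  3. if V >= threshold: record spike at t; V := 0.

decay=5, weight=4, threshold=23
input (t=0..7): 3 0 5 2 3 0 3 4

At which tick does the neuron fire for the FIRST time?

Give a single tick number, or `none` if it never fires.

Answer: 2

Derivation:
t=0: input=3 -> V=12
t=1: input=0 -> V=6
t=2: input=5 -> V=0 FIRE
t=3: input=2 -> V=8
t=4: input=3 -> V=16
t=5: input=0 -> V=8
t=6: input=3 -> V=16
t=7: input=4 -> V=0 FIRE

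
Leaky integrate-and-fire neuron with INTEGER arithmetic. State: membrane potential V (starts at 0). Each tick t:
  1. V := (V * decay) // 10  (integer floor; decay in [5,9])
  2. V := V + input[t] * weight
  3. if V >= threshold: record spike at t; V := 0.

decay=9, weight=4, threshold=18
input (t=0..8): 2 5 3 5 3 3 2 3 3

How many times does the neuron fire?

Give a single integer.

Answer: 4

Derivation:
t=0: input=2 -> V=8
t=1: input=5 -> V=0 FIRE
t=2: input=3 -> V=12
t=3: input=5 -> V=0 FIRE
t=4: input=3 -> V=12
t=5: input=3 -> V=0 FIRE
t=6: input=2 -> V=8
t=7: input=3 -> V=0 FIRE
t=8: input=3 -> V=12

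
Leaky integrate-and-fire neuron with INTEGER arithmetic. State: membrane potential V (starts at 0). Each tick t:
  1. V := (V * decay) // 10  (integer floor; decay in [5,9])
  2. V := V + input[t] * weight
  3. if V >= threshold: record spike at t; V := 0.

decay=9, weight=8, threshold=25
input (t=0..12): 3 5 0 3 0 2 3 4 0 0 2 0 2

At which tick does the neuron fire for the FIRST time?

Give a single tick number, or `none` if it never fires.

Answer: 1

Derivation:
t=0: input=3 -> V=24
t=1: input=5 -> V=0 FIRE
t=2: input=0 -> V=0
t=3: input=3 -> V=24
t=4: input=0 -> V=21
t=5: input=2 -> V=0 FIRE
t=6: input=3 -> V=24
t=7: input=4 -> V=0 FIRE
t=8: input=0 -> V=0
t=9: input=0 -> V=0
t=10: input=2 -> V=16
t=11: input=0 -> V=14
t=12: input=2 -> V=0 FIRE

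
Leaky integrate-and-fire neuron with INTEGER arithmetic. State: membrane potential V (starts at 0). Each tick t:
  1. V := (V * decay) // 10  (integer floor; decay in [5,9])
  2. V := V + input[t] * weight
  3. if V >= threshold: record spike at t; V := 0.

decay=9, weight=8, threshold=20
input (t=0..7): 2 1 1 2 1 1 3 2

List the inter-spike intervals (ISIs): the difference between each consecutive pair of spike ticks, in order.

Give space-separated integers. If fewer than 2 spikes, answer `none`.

t=0: input=2 -> V=16
t=1: input=1 -> V=0 FIRE
t=2: input=1 -> V=8
t=3: input=2 -> V=0 FIRE
t=4: input=1 -> V=8
t=5: input=1 -> V=15
t=6: input=3 -> V=0 FIRE
t=7: input=2 -> V=16

Answer: 2 3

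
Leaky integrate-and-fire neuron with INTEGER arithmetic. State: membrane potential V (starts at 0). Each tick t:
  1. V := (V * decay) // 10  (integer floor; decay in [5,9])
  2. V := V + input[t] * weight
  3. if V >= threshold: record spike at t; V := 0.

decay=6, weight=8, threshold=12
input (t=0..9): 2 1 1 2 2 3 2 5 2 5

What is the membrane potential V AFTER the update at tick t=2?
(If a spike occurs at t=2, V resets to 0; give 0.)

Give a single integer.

Answer: 0

Derivation:
t=0: input=2 -> V=0 FIRE
t=1: input=1 -> V=8
t=2: input=1 -> V=0 FIRE
t=3: input=2 -> V=0 FIRE
t=4: input=2 -> V=0 FIRE
t=5: input=3 -> V=0 FIRE
t=6: input=2 -> V=0 FIRE
t=7: input=5 -> V=0 FIRE
t=8: input=2 -> V=0 FIRE
t=9: input=5 -> V=0 FIRE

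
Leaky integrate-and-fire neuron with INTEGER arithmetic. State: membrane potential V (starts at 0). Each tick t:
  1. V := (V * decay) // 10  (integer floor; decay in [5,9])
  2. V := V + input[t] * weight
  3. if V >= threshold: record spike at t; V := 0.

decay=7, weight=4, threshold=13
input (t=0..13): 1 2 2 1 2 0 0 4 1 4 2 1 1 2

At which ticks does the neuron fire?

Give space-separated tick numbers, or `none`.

Answer: 2 7 9 13

Derivation:
t=0: input=1 -> V=4
t=1: input=2 -> V=10
t=2: input=2 -> V=0 FIRE
t=3: input=1 -> V=4
t=4: input=2 -> V=10
t=5: input=0 -> V=7
t=6: input=0 -> V=4
t=7: input=4 -> V=0 FIRE
t=8: input=1 -> V=4
t=9: input=4 -> V=0 FIRE
t=10: input=2 -> V=8
t=11: input=1 -> V=9
t=12: input=1 -> V=10
t=13: input=2 -> V=0 FIRE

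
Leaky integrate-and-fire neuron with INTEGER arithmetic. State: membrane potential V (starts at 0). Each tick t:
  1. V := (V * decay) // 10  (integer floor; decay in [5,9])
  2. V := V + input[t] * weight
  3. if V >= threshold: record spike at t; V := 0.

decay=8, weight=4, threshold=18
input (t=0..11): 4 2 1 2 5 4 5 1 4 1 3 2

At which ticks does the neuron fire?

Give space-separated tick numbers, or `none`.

Answer: 1 4 6 8 11

Derivation:
t=0: input=4 -> V=16
t=1: input=2 -> V=0 FIRE
t=2: input=1 -> V=4
t=3: input=2 -> V=11
t=4: input=5 -> V=0 FIRE
t=5: input=4 -> V=16
t=6: input=5 -> V=0 FIRE
t=7: input=1 -> V=4
t=8: input=4 -> V=0 FIRE
t=9: input=1 -> V=4
t=10: input=3 -> V=15
t=11: input=2 -> V=0 FIRE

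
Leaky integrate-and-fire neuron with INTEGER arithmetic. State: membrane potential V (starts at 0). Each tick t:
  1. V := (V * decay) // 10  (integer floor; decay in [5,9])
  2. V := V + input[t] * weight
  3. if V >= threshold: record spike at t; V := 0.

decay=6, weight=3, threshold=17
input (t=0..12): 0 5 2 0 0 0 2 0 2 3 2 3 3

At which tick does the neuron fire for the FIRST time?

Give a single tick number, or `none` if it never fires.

Answer: 12

Derivation:
t=0: input=0 -> V=0
t=1: input=5 -> V=15
t=2: input=2 -> V=15
t=3: input=0 -> V=9
t=4: input=0 -> V=5
t=5: input=0 -> V=3
t=6: input=2 -> V=7
t=7: input=0 -> V=4
t=8: input=2 -> V=8
t=9: input=3 -> V=13
t=10: input=2 -> V=13
t=11: input=3 -> V=16
t=12: input=3 -> V=0 FIRE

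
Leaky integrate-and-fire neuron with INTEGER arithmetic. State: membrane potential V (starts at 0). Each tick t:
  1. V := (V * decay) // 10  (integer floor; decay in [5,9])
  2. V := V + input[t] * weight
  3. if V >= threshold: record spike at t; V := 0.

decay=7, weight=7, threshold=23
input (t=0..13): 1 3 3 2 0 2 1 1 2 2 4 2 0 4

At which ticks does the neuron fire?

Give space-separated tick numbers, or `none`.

Answer: 1 3 8 10 13

Derivation:
t=0: input=1 -> V=7
t=1: input=3 -> V=0 FIRE
t=2: input=3 -> V=21
t=3: input=2 -> V=0 FIRE
t=4: input=0 -> V=0
t=5: input=2 -> V=14
t=6: input=1 -> V=16
t=7: input=1 -> V=18
t=8: input=2 -> V=0 FIRE
t=9: input=2 -> V=14
t=10: input=4 -> V=0 FIRE
t=11: input=2 -> V=14
t=12: input=0 -> V=9
t=13: input=4 -> V=0 FIRE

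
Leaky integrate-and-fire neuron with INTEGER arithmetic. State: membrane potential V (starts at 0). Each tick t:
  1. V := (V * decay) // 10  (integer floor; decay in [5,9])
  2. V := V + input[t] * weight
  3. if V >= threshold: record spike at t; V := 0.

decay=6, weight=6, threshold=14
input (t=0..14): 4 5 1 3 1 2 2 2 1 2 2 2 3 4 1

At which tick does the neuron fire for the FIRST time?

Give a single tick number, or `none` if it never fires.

Answer: 0

Derivation:
t=0: input=4 -> V=0 FIRE
t=1: input=5 -> V=0 FIRE
t=2: input=1 -> V=6
t=3: input=3 -> V=0 FIRE
t=4: input=1 -> V=6
t=5: input=2 -> V=0 FIRE
t=6: input=2 -> V=12
t=7: input=2 -> V=0 FIRE
t=8: input=1 -> V=6
t=9: input=2 -> V=0 FIRE
t=10: input=2 -> V=12
t=11: input=2 -> V=0 FIRE
t=12: input=3 -> V=0 FIRE
t=13: input=4 -> V=0 FIRE
t=14: input=1 -> V=6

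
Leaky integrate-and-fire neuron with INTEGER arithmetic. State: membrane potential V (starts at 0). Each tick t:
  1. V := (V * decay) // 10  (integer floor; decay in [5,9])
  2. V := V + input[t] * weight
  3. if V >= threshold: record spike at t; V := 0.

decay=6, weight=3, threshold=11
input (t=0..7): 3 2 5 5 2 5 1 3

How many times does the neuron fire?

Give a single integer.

Answer: 4

Derivation:
t=0: input=3 -> V=9
t=1: input=2 -> V=0 FIRE
t=2: input=5 -> V=0 FIRE
t=3: input=5 -> V=0 FIRE
t=4: input=2 -> V=6
t=5: input=5 -> V=0 FIRE
t=6: input=1 -> V=3
t=7: input=3 -> V=10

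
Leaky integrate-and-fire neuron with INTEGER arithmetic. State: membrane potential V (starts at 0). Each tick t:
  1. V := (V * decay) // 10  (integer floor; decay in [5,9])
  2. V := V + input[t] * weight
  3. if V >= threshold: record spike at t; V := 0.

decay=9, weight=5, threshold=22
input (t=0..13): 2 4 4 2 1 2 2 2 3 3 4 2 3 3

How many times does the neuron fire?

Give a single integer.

Answer: 6

Derivation:
t=0: input=2 -> V=10
t=1: input=4 -> V=0 FIRE
t=2: input=4 -> V=20
t=3: input=2 -> V=0 FIRE
t=4: input=1 -> V=5
t=5: input=2 -> V=14
t=6: input=2 -> V=0 FIRE
t=7: input=2 -> V=10
t=8: input=3 -> V=0 FIRE
t=9: input=3 -> V=15
t=10: input=4 -> V=0 FIRE
t=11: input=2 -> V=10
t=12: input=3 -> V=0 FIRE
t=13: input=3 -> V=15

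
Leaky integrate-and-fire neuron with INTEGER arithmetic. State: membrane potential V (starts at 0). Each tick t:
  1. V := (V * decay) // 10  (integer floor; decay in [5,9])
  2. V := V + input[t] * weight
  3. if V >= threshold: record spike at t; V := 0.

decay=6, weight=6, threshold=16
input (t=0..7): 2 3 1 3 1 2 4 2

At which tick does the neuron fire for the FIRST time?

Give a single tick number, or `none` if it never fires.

Answer: 1

Derivation:
t=0: input=2 -> V=12
t=1: input=3 -> V=0 FIRE
t=2: input=1 -> V=6
t=3: input=3 -> V=0 FIRE
t=4: input=1 -> V=6
t=5: input=2 -> V=15
t=6: input=4 -> V=0 FIRE
t=7: input=2 -> V=12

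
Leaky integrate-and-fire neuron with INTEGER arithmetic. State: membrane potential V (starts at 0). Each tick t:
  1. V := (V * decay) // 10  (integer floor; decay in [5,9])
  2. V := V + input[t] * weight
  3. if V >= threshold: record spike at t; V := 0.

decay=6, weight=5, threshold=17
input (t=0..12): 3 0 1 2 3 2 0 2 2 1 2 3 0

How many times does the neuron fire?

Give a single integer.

Answer: 3

Derivation:
t=0: input=3 -> V=15
t=1: input=0 -> V=9
t=2: input=1 -> V=10
t=3: input=2 -> V=16
t=4: input=3 -> V=0 FIRE
t=5: input=2 -> V=10
t=6: input=0 -> V=6
t=7: input=2 -> V=13
t=8: input=2 -> V=0 FIRE
t=9: input=1 -> V=5
t=10: input=2 -> V=13
t=11: input=3 -> V=0 FIRE
t=12: input=0 -> V=0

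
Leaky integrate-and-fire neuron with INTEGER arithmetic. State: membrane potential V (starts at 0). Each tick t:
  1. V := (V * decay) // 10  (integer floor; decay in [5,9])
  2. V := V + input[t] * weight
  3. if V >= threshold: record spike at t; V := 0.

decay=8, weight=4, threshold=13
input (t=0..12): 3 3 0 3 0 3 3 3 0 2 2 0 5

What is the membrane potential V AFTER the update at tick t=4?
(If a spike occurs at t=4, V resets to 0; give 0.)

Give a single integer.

Answer: 9

Derivation:
t=0: input=3 -> V=12
t=1: input=3 -> V=0 FIRE
t=2: input=0 -> V=0
t=3: input=3 -> V=12
t=4: input=0 -> V=9
t=5: input=3 -> V=0 FIRE
t=6: input=3 -> V=12
t=7: input=3 -> V=0 FIRE
t=8: input=0 -> V=0
t=9: input=2 -> V=8
t=10: input=2 -> V=0 FIRE
t=11: input=0 -> V=0
t=12: input=5 -> V=0 FIRE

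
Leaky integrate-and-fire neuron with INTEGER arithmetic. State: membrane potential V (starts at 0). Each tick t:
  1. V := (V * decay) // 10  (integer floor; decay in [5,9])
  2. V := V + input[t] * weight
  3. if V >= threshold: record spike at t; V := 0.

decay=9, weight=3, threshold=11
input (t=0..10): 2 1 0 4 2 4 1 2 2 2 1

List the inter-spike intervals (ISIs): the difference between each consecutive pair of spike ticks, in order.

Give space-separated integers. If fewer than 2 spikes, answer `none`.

Answer: 2 3

Derivation:
t=0: input=2 -> V=6
t=1: input=1 -> V=8
t=2: input=0 -> V=7
t=3: input=4 -> V=0 FIRE
t=4: input=2 -> V=6
t=5: input=4 -> V=0 FIRE
t=6: input=1 -> V=3
t=7: input=2 -> V=8
t=8: input=2 -> V=0 FIRE
t=9: input=2 -> V=6
t=10: input=1 -> V=8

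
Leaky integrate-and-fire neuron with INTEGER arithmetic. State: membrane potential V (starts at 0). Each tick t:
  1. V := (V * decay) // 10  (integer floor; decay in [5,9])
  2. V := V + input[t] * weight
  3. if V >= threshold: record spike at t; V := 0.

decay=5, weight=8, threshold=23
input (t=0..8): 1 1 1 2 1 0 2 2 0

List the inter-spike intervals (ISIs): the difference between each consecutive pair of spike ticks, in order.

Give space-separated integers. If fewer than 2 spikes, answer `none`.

Answer: 4

Derivation:
t=0: input=1 -> V=8
t=1: input=1 -> V=12
t=2: input=1 -> V=14
t=3: input=2 -> V=0 FIRE
t=4: input=1 -> V=8
t=5: input=0 -> V=4
t=6: input=2 -> V=18
t=7: input=2 -> V=0 FIRE
t=8: input=0 -> V=0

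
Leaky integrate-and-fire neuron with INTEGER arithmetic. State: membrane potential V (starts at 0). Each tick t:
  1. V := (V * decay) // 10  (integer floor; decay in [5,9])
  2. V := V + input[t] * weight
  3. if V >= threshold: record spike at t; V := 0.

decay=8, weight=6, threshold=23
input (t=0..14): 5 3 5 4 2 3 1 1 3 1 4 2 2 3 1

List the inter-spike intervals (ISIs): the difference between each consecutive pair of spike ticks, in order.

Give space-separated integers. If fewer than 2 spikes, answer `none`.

t=0: input=5 -> V=0 FIRE
t=1: input=3 -> V=18
t=2: input=5 -> V=0 FIRE
t=3: input=4 -> V=0 FIRE
t=4: input=2 -> V=12
t=5: input=3 -> V=0 FIRE
t=6: input=1 -> V=6
t=7: input=1 -> V=10
t=8: input=3 -> V=0 FIRE
t=9: input=1 -> V=6
t=10: input=4 -> V=0 FIRE
t=11: input=2 -> V=12
t=12: input=2 -> V=21
t=13: input=3 -> V=0 FIRE
t=14: input=1 -> V=6

Answer: 2 1 2 3 2 3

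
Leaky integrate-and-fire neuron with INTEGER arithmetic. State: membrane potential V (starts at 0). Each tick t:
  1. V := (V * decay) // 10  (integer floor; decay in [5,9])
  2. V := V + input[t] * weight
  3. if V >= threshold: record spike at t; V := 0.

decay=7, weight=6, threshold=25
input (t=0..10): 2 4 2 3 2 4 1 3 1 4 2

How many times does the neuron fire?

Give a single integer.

Answer: 4

Derivation:
t=0: input=2 -> V=12
t=1: input=4 -> V=0 FIRE
t=2: input=2 -> V=12
t=3: input=3 -> V=0 FIRE
t=4: input=2 -> V=12
t=5: input=4 -> V=0 FIRE
t=6: input=1 -> V=6
t=7: input=3 -> V=22
t=8: input=1 -> V=21
t=9: input=4 -> V=0 FIRE
t=10: input=2 -> V=12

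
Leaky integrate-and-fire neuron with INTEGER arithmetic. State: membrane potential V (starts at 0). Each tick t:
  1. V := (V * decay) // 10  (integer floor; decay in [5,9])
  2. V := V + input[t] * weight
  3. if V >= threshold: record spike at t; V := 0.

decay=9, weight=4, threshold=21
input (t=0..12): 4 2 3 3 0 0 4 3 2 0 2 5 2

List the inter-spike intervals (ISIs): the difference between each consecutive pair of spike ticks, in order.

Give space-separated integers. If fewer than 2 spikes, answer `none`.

t=0: input=4 -> V=16
t=1: input=2 -> V=0 FIRE
t=2: input=3 -> V=12
t=3: input=3 -> V=0 FIRE
t=4: input=0 -> V=0
t=5: input=0 -> V=0
t=6: input=4 -> V=16
t=7: input=3 -> V=0 FIRE
t=8: input=2 -> V=8
t=9: input=0 -> V=7
t=10: input=2 -> V=14
t=11: input=5 -> V=0 FIRE
t=12: input=2 -> V=8

Answer: 2 4 4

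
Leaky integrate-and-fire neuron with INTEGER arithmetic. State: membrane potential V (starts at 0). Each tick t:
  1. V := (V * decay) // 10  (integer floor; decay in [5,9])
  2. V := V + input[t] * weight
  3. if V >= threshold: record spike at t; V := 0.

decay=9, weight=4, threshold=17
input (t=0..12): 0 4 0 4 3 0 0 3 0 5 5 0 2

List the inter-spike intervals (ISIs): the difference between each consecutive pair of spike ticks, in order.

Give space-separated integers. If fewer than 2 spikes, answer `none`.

Answer: 4 2 1

Derivation:
t=0: input=0 -> V=0
t=1: input=4 -> V=16
t=2: input=0 -> V=14
t=3: input=4 -> V=0 FIRE
t=4: input=3 -> V=12
t=5: input=0 -> V=10
t=6: input=0 -> V=9
t=7: input=3 -> V=0 FIRE
t=8: input=0 -> V=0
t=9: input=5 -> V=0 FIRE
t=10: input=5 -> V=0 FIRE
t=11: input=0 -> V=0
t=12: input=2 -> V=8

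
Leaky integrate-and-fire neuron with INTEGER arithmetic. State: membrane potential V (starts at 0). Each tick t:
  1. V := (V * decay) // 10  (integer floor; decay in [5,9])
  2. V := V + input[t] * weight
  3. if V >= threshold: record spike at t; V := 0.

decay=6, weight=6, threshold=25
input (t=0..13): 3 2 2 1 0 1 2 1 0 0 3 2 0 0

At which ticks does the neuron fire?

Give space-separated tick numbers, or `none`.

t=0: input=3 -> V=18
t=1: input=2 -> V=22
t=2: input=2 -> V=0 FIRE
t=3: input=1 -> V=6
t=4: input=0 -> V=3
t=5: input=1 -> V=7
t=6: input=2 -> V=16
t=7: input=1 -> V=15
t=8: input=0 -> V=9
t=9: input=0 -> V=5
t=10: input=3 -> V=21
t=11: input=2 -> V=24
t=12: input=0 -> V=14
t=13: input=0 -> V=8

Answer: 2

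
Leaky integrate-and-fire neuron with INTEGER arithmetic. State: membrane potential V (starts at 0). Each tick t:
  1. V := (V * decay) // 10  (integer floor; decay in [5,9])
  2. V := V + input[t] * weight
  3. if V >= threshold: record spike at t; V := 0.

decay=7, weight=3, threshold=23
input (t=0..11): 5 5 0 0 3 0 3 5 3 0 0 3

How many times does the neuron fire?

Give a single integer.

Answer: 2

Derivation:
t=0: input=5 -> V=15
t=1: input=5 -> V=0 FIRE
t=2: input=0 -> V=0
t=3: input=0 -> V=0
t=4: input=3 -> V=9
t=5: input=0 -> V=6
t=6: input=3 -> V=13
t=7: input=5 -> V=0 FIRE
t=8: input=3 -> V=9
t=9: input=0 -> V=6
t=10: input=0 -> V=4
t=11: input=3 -> V=11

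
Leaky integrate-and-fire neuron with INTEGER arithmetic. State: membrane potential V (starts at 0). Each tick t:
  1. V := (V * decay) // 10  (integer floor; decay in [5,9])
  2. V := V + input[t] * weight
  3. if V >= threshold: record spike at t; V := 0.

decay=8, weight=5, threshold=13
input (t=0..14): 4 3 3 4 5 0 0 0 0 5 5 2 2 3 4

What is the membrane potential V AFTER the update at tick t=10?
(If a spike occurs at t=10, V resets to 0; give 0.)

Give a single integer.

Answer: 0

Derivation:
t=0: input=4 -> V=0 FIRE
t=1: input=3 -> V=0 FIRE
t=2: input=3 -> V=0 FIRE
t=3: input=4 -> V=0 FIRE
t=4: input=5 -> V=0 FIRE
t=5: input=0 -> V=0
t=6: input=0 -> V=0
t=7: input=0 -> V=0
t=8: input=0 -> V=0
t=9: input=5 -> V=0 FIRE
t=10: input=5 -> V=0 FIRE
t=11: input=2 -> V=10
t=12: input=2 -> V=0 FIRE
t=13: input=3 -> V=0 FIRE
t=14: input=4 -> V=0 FIRE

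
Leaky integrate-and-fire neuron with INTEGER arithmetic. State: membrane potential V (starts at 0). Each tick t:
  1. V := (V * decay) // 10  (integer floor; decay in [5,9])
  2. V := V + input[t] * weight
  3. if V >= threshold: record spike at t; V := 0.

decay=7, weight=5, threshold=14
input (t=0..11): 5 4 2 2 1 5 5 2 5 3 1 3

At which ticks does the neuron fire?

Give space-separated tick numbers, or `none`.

t=0: input=5 -> V=0 FIRE
t=1: input=4 -> V=0 FIRE
t=2: input=2 -> V=10
t=3: input=2 -> V=0 FIRE
t=4: input=1 -> V=5
t=5: input=5 -> V=0 FIRE
t=6: input=5 -> V=0 FIRE
t=7: input=2 -> V=10
t=8: input=5 -> V=0 FIRE
t=9: input=3 -> V=0 FIRE
t=10: input=1 -> V=5
t=11: input=3 -> V=0 FIRE

Answer: 0 1 3 5 6 8 9 11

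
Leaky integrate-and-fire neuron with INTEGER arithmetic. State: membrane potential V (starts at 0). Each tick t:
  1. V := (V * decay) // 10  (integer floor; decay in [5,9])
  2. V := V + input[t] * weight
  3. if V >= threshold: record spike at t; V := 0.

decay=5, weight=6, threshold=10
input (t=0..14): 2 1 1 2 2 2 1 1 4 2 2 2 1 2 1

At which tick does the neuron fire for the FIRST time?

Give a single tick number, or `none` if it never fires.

Answer: 0

Derivation:
t=0: input=2 -> V=0 FIRE
t=1: input=1 -> V=6
t=2: input=1 -> V=9
t=3: input=2 -> V=0 FIRE
t=4: input=2 -> V=0 FIRE
t=5: input=2 -> V=0 FIRE
t=6: input=1 -> V=6
t=7: input=1 -> V=9
t=8: input=4 -> V=0 FIRE
t=9: input=2 -> V=0 FIRE
t=10: input=2 -> V=0 FIRE
t=11: input=2 -> V=0 FIRE
t=12: input=1 -> V=6
t=13: input=2 -> V=0 FIRE
t=14: input=1 -> V=6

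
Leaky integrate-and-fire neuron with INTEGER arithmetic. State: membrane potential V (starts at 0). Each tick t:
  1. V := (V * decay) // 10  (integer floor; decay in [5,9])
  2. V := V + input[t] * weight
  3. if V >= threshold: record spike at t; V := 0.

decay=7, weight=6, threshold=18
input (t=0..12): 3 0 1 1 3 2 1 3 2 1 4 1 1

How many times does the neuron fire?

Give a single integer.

t=0: input=3 -> V=0 FIRE
t=1: input=0 -> V=0
t=2: input=1 -> V=6
t=3: input=1 -> V=10
t=4: input=3 -> V=0 FIRE
t=5: input=2 -> V=12
t=6: input=1 -> V=14
t=7: input=3 -> V=0 FIRE
t=8: input=2 -> V=12
t=9: input=1 -> V=14
t=10: input=4 -> V=0 FIRE
t=11: input=1 -> V=6
t=12: input=1 -> V=10

Answer: 4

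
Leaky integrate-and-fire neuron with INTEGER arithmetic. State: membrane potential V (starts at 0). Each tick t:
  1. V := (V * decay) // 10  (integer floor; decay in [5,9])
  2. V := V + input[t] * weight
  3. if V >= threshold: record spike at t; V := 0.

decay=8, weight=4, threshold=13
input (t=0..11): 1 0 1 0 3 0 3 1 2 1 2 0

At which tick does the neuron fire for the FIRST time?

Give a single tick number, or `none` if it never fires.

Answer: 4

Derivation:
t=0: input=1 -> V=4
t=1: input=0 -> V=3
t=2: input=1 -> V=6
t=3: input=0 -> V=4
t=4: input=3 -> V=0 FIRE
t=5: input=0 -> V=0
t=6: input=3 -> V=12
t=7: input=1 -> V=0 FIRE
t=8: input=2 -> V=8
t=9: input=1 -> V=10
t=10: input=2 -> V=0 FIRE
t=11: input=0 -> V=0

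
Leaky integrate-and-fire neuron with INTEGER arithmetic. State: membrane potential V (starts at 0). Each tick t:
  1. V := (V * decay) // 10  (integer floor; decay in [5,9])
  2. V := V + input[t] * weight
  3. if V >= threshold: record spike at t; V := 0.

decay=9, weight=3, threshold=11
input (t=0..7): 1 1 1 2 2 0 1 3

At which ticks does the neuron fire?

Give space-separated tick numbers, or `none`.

Answer: 3 7

Derivation:
t=0: input=1 -> V=3
t=1: input=1 -> V=5
t=2: input=1 -> V=7
t=3: input=2 -> V=0 FIRE
t=4: input=2 -> V=6
t=5: input=0 -> V=5
t=6: input=1 -> V=7
t=7: input=3 -> V=0 FIRE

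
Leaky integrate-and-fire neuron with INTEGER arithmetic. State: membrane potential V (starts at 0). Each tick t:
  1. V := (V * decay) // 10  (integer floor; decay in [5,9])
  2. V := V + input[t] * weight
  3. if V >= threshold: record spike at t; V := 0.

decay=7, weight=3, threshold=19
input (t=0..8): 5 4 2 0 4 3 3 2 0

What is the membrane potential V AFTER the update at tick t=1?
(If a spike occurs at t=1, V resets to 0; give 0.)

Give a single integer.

Answer: 0

Derivation:
t=0: input=5 -> V=15
t=1: input=4 -> V=0 FIRE
t=2: input=2 -> V=6
t=3: input=0 -> V=4
t=4: input=4 -> V=14
t=5: input=3 -> V=18
t=6: input=3 -> V=0 FIRE
t=7: input=2 -> V=6
t=8: input=0 -> V=4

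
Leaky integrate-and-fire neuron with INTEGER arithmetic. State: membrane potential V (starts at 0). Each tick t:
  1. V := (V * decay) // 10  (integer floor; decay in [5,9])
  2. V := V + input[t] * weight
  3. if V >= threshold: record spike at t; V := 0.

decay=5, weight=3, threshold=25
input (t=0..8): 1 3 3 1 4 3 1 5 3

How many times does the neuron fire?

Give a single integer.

t=0: input=1 -> V=3
t=1: input=3 -> V=10
t=2: input=3 -> V=14
t=3: input=1 -> V=10
t=4: input=4 -> V=17
t=5: input=3 -> V=17
t=6: input=1 -> V=11
t=7: input=5 -> V=20
t=8: input=3 -> V=19

Answer: 0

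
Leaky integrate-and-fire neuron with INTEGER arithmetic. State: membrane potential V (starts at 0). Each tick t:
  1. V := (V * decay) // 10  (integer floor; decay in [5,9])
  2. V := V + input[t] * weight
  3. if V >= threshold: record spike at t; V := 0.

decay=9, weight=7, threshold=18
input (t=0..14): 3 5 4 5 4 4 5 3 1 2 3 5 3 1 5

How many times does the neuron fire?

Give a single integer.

t=0: input=3 -> V=0 FIRE
t=1: input=5 -> V=0 FIRE
t=2: input=4 -> V=0 FIRE
t=3: input=5 -> V=0 FIRE
t=4: input=4 -> V=0 FIRE
t=5: input=4 -> V=0 FIRE
t=6: input=5 -> V=0 FIRE
t=7: input=3 -> V=0 FIRE
t=8: input=1 -> V=7
t=9: input=2 -> V=0 FIRE
t=10: input=3 -> V=0 FIRE
t=11: input=5 -> V=0 FIRE
t=12: input=3 -> V=0 FIRE
t=13: input=1 -> V=7
t=14: input=5 -> V=0 FIRE

Answer: 13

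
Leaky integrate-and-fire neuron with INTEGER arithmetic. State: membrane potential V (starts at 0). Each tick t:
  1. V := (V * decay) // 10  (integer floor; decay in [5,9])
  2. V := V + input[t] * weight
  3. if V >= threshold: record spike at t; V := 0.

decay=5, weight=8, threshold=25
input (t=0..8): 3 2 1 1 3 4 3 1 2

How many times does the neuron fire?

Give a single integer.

t=0: input=3 -> V=24
t=1: input=2 -> V=0 FIRE
t=2: input=1 -> V=8
t=3: input=1 -> V=12
t=4: input=3 -> V=0 FIRE
t=5: input=4 -> V=0 FIRE
t=6: input=3 -> V=24
t=7: input=1 -> V=20
t=8: input=2 -> V=0 FIRE

Answer: 4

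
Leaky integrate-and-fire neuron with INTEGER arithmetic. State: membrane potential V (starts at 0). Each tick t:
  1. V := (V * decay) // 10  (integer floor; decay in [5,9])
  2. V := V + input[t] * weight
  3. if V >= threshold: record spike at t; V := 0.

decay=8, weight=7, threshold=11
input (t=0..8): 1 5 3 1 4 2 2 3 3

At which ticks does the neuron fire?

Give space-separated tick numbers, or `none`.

Answer: 1 2 4 5 6 7 8

Derivation:
t=0: input=1 -> V=7
t=1: input=5 -> V=0 FIRE
t=2: input=3 -> V=0 FIRE
t=3: input=1 -> V=7
t=4: input=4 -> V=0 FIRE
t=5: input=2 -> V=0 FIRE
t=6: input=2 -> V=0 FIRE
t=7: input=3 -> V=0 FIRE
t=8: input=3 -> V=0 FIRE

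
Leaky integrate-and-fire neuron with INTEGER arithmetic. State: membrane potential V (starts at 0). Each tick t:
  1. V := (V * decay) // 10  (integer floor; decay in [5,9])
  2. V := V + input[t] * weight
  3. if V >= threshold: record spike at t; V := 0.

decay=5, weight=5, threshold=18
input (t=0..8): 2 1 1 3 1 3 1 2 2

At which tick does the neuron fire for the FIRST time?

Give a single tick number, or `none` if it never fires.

t=0: input=2 -> V=10
t=1: input=1 -> V=10
t=2: input=1 -> V=10
t=3: input=3 -> V=0 FIRE
t=4: input=1 -> V=5
t=5: input=3 -> V=17
t=6: input=1 -> V=13
t=7: input=2 -> V=16
t=8: input=2 -> V=0 FIRE

Answer: 3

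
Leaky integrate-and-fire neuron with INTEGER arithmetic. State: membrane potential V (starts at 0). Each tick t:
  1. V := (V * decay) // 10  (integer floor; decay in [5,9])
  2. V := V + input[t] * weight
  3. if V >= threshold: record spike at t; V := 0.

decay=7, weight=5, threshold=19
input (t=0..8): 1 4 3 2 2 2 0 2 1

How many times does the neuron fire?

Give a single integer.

t=0: input=1 -> V=5
t=1: input=4 -> V=0 FIRE
t=2: input=3 -> V=15
t=3: input=2 -> V=0 FIRE
t=4: input=2 -> V=10
t=5: input=2 -> V=17
t=6: input=0 -> V=11
t=7: input=2 -> V=17
t=8: input=1 -> V=16

Answer: 2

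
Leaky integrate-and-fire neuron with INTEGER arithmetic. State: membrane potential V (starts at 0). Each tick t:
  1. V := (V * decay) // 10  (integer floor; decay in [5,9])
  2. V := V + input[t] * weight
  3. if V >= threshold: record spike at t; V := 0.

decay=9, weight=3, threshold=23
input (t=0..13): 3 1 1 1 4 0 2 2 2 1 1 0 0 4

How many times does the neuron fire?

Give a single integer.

t=0: input=3 -> V=9
t=1: input=1 -> V=11
t=2: input=1 -> V=12
t=3: input=1 -> V=13
t=4: input=4 -> V=0 FIRE
t=5: input=0 -> V=0
t=6: input=2 -> V=6
t=7: input=2 -> V=11
t=8: input=2 -> V=15
t=9: input=1 -> V=16
t=10: input=1 -> V=17
t=11: input=0 -> V=15
t=12: input=0 -> V=13
t=13: input=4 -> V=0 FIRE

Answer: 2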